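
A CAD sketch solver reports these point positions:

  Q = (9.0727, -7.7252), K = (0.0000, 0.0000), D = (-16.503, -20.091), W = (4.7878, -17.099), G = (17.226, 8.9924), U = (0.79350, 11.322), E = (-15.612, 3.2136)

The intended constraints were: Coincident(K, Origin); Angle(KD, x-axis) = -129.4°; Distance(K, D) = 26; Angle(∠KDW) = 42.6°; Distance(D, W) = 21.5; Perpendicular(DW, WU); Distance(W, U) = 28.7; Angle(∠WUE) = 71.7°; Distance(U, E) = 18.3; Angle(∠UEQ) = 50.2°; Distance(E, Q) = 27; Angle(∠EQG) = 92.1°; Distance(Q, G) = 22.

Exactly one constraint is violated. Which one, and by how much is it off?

Distance(Q, G) = 22 — off by 3.40.

K = (0.00, 0.00) ✓; KD at -129.4° ✓; |KD| = 26.00 ✓; ∠KDW = 42.60° ✓; |DW| = 21.50 ✓; ∠(DW, WU) = 90.00° ✓; |WU| = 28.70 ✓; ∠WUE = 71.70° ✓; |UE| = 18.30 ✓; ∠UEQ = 50.20° ✓; |EQ| = 27.00 ✓; ∠EQG = 92.10° ✓; |QG| = 18.60 ✗.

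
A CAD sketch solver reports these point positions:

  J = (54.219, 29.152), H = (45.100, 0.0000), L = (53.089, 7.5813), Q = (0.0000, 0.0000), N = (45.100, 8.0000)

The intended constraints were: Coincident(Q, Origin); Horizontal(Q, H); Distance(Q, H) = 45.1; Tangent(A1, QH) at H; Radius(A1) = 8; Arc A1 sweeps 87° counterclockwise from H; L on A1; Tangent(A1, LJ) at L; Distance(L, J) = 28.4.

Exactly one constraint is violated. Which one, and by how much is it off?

Distance(L, J) = 28.4 — off by 6.80.

Q = (0.00, 0.00) ✓; Q.y = 0.00, H.y = 0.00 ✓; |QH| = 45.10 ✓; ∠(NH, HQ) = 90.00° ✓; |NH| = 8.000 ✓; bearing(N→L) − bearing(N→H) = 87.00° ✓; |NL| = 8.000 ✓; ∠(NL, LJ) = 90.00° ✓; |LJ| = 21.60 ✗.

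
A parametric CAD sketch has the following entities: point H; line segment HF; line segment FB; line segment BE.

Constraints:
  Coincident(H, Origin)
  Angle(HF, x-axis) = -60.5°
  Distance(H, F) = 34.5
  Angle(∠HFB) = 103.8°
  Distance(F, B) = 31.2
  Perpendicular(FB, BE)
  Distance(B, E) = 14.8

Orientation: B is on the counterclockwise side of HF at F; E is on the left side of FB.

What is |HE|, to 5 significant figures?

43.641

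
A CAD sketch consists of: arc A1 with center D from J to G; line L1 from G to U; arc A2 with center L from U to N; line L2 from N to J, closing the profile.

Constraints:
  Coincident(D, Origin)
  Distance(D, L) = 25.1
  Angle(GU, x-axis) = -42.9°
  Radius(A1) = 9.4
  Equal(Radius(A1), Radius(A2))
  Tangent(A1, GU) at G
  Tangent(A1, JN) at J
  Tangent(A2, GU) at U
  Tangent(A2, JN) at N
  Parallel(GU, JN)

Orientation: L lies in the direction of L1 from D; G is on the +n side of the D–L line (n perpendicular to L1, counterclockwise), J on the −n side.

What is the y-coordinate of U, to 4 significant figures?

-10.20

Tangency of A1 to both parallel lines with radius 9.4 puts G and J at D ± 9.4·n: G = (6.399, 6.886), J = (-6.399, -6.886). Equal radii place U and N the same way about L: U = L + 9.4·n = (24.79, -10.20), N = L − 9.4·n = (11.99, -23.97). So U.y = -10.20.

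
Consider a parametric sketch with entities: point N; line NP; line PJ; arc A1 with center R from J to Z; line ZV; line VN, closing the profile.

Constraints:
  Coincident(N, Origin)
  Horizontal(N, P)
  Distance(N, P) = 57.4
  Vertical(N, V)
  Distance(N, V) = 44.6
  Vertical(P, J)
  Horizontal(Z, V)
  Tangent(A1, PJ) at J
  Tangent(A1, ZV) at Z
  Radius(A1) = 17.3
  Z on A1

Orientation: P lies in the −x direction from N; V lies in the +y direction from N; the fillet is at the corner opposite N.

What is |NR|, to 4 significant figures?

48.51

N is at the origin; N and P share the same y with |NP| = 57.4 and P on the −x side, so P = (-57.40, 0.000). NV is vertical with |NV| = 44.6 and V on the +y side, so V = (0.000, 44.60). The virtual corner opposite N is at (-57.40, 44.60). Since A1 is tangent to PJ there, RJ ⟂ PJ and since A1 is tangent to ZV there, RZ ⟂ ZV, with radius 17.3, so the center R sits 17.3 in from both sides at R = (-40.10, 27.30). Then |NR| = |R − N| = 48.51.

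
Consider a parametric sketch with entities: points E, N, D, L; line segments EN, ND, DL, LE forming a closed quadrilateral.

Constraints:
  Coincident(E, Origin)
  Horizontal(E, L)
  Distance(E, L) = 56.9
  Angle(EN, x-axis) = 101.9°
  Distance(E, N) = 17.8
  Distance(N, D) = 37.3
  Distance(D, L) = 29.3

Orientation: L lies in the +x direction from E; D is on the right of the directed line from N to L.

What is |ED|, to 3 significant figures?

27.9

E is at the origin; E and L share the same y with |EL| = 56.9 and L in +x, so L = (56.9, 0). EN runs at 101.9° with |EN| = 17.8, so N = (-3.67, 17.4). D is determined by |ND| = 37.3 and |DL| = 29.3 together: it lies at the intersection of circle(N, 37.3) and circle(L, 29.3). With |NL| = 63.0, the foot of the radical line on NL is 35.7 from N and the perpendicular offset is √(37.3² − 35.7²) = 10.7. Taking the right-of-NL solution: D = (27.7, -2.72).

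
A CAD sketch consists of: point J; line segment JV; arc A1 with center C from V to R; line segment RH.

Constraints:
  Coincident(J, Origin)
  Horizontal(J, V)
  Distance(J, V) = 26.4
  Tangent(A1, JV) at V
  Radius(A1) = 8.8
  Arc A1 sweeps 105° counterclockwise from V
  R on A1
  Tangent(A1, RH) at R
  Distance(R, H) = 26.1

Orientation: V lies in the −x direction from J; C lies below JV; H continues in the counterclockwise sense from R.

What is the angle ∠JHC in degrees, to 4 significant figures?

34.16°

J is at the origin; JV is horizontal with |JV| = 26.4 and V on the −x side, so V = (-26.40, 0.000). The tangent condition forces CV to be normal to JV, so C = V + (0, -8.8) = (-26.40, -8.800). On A1, V sits at bearing 90° from C; a 105° counterclockwise sweep puts R at bearing 195°, so R = C + 8.8·(cos 195°, sin 195°) = (-34.90, -11.08). A1 meets RH tangentially, so CR is at right angles to RH, so RH runs along (−sin 195°, cos 195°); with |RH| = 26.1, H = (-28.14, -36.29). Then cos ∠JHC = HJ·HC / (|HJ||HC|), giving 34.16°.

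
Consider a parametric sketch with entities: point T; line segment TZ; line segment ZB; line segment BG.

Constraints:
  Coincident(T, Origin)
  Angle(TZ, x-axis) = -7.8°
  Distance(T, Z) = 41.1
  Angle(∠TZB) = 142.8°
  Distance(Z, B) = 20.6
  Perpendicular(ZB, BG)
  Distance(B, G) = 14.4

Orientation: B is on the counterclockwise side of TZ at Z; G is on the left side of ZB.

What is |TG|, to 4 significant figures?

54.35

∠TZB = 142.8°, so ZB runs at -7.8° + (180° − 142.8°) = 29.40° from the x-axis; with |ZB| = 20.6, B = Z + 20.6·(cos 29.40°, sin 29.40°) = (58.67, 4.535). The perpendicularity gives BG at right angles to ZB; with |BG| = 14.4 on the left of ZB, G = B + 14.4·(-0.4909, 0.8712) = (51.60, 17.08). Then |TG| = |G − T| = 54.35.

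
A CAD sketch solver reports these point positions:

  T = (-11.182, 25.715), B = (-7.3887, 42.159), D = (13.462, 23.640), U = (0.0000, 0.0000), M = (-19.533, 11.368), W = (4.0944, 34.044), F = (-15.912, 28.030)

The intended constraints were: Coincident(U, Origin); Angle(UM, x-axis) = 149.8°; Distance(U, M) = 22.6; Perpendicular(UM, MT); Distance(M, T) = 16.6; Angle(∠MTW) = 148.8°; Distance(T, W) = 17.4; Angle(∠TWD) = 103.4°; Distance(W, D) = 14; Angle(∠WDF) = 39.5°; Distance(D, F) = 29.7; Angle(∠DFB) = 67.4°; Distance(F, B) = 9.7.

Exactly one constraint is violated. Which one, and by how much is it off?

Distance(F, B) = 9.7 — off by 6.80.

U = (0.00, 0.00) ✓; UM at 149.8° ✓; |UM| = 22.60 ✓; ∠(UM, MT) = 90.00° ✓; |MT| = 16.60 ✓; ∠MTW = 148.8° ✓; |TW| = 17.40 ✓; ∠TWD = 103.4° ✓; |WD| = 14.00 ✓; ∠WDF = 39.50° ✓; |DF| = 29.70 ✓; ∠DFB = 67.40° ✓; |FB| = 16.50 ✗.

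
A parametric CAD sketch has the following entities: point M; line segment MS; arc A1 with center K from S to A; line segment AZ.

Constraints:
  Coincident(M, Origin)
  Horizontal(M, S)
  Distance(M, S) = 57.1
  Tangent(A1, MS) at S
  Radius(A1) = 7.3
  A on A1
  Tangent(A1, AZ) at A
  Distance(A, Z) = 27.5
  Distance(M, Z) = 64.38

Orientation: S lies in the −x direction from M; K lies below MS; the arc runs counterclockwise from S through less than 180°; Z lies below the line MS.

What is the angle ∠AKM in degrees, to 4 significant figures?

165.5°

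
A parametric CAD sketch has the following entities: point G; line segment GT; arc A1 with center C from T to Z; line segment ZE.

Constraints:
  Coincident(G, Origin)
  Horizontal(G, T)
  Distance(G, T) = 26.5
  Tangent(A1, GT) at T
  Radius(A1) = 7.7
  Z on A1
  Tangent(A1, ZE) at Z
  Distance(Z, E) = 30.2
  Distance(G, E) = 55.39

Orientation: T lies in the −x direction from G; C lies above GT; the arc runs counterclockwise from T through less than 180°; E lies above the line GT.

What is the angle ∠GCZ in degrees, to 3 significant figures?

65.2°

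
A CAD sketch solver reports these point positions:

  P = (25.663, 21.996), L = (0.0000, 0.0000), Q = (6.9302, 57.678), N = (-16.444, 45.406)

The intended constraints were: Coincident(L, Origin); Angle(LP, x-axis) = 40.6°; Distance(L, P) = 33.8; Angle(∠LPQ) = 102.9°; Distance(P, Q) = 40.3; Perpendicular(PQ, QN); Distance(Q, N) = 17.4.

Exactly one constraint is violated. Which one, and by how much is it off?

Distance(Q, N) = 17.4 — off by 9.00.

L = (0.00, 0.00) ✓; LP at 40.60° ✓; |LP| = 33.80 ✓; ∠LPQ = 102.9° ✓; |PQ| = 40.30 ✓; ∠(PQ, QN) = 90.00° ✓; |QN| = 26.40 ✗.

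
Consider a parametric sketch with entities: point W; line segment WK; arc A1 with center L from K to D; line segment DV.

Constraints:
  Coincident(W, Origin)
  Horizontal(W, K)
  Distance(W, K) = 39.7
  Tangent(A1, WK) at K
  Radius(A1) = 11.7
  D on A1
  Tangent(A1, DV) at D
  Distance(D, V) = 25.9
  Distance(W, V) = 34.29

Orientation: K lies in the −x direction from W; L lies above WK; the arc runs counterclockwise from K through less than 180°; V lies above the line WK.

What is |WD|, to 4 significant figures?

29.96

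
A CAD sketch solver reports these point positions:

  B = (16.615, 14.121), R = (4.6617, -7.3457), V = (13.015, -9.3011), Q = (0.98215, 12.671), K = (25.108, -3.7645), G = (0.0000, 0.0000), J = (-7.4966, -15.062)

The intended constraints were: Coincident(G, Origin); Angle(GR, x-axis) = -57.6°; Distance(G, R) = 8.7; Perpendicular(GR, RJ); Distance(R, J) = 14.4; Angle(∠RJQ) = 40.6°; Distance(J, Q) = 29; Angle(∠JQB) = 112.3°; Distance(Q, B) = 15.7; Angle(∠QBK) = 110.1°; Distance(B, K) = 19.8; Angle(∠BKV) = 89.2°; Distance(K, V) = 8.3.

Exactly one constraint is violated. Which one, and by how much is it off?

Distance(K, V) = 8.3 — off by 5.00.

G = (0.00, 0.00) ✓; GR at -57.60° ✓; |GR| = 8.700 ✓; ∠(GR, RJ) = 90.00° ✓; |RJ| = 14.40 ✓; ∠RJQ = 40.60° ✓; |JQ| = 29.00 ✓; ∠JQB = 112.3° ✓; |QB| = 15.70 ✓; ∠QBK = 110.1° ✓; |BK| = 19.80 ✓; ∠BKV = 89.20° ✓; |KV| = 13.30 ✗.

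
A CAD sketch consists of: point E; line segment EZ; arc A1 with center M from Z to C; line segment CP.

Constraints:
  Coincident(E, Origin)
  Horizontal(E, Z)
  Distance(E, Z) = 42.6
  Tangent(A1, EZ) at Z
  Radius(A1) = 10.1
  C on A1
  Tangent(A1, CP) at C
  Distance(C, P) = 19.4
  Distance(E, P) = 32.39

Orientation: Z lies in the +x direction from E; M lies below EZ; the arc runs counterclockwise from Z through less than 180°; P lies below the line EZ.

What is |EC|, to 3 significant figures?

34.3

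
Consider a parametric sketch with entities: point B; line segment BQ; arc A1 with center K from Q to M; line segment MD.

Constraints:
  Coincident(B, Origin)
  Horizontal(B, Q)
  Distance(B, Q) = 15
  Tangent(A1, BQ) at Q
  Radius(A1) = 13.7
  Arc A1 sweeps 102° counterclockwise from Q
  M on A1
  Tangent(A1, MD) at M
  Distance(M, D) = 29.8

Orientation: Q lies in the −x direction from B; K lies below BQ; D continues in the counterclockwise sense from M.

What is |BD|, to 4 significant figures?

50.81

B is at the origin; BQ is horizontal with |BQ| = 15.0 and Q on the −x side, so Q = (-15.00, 0.000). The tangent condition forces KQ to be normal to BQ, so K = Q + (0, -13.7) = (-15.00, -13.70). On A1, Q sits at bearing 90° from K; a 102° counterclockwise sweep puts M at bearing 192°, so M = K + 13.7·(cos 192°, sin 192°) = (-28.40, -16.55). A1 meets MD tangentially, so KM is at right angles to MD, so MD runs along (−sin 192°, cos 192°); with |MD| = 29.8, D = (-22.20, -45.70). Then |BD| = |D − B| = 50.81.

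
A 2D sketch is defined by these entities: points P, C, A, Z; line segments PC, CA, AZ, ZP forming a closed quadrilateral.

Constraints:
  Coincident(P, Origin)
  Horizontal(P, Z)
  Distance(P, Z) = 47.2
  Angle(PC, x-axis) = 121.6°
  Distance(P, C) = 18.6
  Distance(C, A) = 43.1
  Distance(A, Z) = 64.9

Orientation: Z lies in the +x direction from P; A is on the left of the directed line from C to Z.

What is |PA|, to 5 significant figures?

54.805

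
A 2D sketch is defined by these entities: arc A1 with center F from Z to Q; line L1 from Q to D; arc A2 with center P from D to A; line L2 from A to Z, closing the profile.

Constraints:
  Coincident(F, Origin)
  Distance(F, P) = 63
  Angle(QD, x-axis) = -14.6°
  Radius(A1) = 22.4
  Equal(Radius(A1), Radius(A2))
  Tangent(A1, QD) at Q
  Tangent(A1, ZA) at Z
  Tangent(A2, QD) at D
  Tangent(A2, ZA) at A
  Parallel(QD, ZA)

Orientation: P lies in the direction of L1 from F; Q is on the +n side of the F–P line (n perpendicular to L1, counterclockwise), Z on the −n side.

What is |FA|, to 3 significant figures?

66.9

Tangency of A1 to both parallel lines with radius 22.4 puts Q and Z at F ± 22.4·n: Q = (5.65, 21.7), Z = (-5.65, -21.7). Equal radii place D and A the same way about P: D = P + 22.4·n = (66.6, 5.80), A = P − 22.4·n = (55.3, -37.6). Then |FA| = |A − F| = 66.9.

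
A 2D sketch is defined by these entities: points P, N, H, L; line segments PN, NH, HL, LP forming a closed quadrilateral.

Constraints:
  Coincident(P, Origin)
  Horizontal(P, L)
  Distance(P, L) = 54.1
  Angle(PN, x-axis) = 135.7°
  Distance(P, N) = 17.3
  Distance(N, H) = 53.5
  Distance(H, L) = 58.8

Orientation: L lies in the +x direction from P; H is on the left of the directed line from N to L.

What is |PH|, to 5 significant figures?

56.425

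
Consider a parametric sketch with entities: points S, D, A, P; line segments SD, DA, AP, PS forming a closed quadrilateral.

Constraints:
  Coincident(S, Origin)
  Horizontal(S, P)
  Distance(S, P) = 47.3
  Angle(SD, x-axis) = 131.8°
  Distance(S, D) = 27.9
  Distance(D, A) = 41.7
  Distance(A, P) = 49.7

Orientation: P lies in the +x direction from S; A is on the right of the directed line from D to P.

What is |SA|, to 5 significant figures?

16.346

Checks: SD at 131.8° ✓; |DA| = 41.70 ✓; |AP| = 49.70 ✓.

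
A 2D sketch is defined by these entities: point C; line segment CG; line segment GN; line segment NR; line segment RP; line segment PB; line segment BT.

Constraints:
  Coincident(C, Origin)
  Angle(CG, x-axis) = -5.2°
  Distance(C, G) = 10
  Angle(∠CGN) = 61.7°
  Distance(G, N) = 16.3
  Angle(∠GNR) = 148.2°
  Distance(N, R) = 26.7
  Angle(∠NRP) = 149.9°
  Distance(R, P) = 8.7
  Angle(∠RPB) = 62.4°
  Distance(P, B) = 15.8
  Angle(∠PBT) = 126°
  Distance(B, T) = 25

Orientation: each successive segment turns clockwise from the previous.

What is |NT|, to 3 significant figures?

4.27

∠RPB = 62.4° gives PB at 57.0° from the x-axis; with |PB| = 15.8, B = (-23.4, -11.6). ∠PBT = 126.0° gives BT at 3.00° from the x-axis; with |BT| = 25.0, T = (1.61, -10.3). Then |NT| = |T − N| = 4.27.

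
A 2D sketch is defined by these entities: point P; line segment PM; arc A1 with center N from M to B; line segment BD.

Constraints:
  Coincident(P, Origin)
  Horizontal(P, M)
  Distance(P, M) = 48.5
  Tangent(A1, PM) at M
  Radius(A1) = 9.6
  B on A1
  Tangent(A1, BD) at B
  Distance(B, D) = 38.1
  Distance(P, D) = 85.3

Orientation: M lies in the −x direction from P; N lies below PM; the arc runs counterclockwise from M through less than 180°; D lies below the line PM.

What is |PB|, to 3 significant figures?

56.8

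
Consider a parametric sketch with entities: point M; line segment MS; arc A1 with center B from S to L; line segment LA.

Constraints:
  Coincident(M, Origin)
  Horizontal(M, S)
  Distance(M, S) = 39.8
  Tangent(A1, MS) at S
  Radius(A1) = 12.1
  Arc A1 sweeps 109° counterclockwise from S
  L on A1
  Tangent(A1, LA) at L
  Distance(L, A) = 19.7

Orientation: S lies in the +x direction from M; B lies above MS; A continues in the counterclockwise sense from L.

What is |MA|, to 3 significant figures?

56.7

M is at the origin; MS is horizontal with |MS| = 39.8 and S on the +x side, so S = (39.8, 0.00). Tangency of A1 to MS means the radius BS is perpendicular to MS, so B = S + (0, 12.1) = (39.8, 12.1). On A1, S sits at bearing -90° from B; a 109° counterclockwise sweep puts L at bearing 19°, so L = B + 12.1·(cos 19°, sin 19°) = (51.2, 16.0). Since A1 is tangent to LA there, BL ⟂ LA, so LA runs along (−sin 19°, cos 19°); with |LA| = 19.7, A = (44.8, 34.7). Then |MA| = |A − M| = 56.7.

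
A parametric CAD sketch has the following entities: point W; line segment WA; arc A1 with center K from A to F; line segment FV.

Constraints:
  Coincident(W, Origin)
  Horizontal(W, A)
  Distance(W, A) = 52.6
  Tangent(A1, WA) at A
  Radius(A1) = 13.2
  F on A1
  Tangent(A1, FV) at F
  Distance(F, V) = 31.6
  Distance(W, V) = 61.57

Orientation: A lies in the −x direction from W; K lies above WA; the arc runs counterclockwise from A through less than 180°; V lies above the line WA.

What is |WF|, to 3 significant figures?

41.8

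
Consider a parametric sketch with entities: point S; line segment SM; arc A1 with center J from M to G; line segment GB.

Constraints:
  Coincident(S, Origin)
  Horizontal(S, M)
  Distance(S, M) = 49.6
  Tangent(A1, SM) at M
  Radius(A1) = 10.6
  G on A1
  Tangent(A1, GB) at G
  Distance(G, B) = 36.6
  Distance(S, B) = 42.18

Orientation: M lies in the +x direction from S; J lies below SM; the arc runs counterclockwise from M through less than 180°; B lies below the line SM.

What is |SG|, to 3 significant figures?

40.9

Checks: |JG| = 10.60 ✓; ∠(JG, GB) = 90.00° ✓; |GB| = 36.60 ✓; |SB| = 42.18 ✓.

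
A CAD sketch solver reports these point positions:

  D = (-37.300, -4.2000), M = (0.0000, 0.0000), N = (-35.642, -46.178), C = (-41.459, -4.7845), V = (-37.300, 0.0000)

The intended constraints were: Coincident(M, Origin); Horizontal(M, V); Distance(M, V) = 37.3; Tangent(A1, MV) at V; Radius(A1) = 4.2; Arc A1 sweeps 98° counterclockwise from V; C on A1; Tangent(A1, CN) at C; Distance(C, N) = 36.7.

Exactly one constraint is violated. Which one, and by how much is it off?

Distance(C, N) = 36.7 — off by 5.10.

M = (0.00, 0.00) ✓; M.y = 0.00, V.y = 0.00 ✓; |MV| = 37.30 ✓; ∠(DV, VM) = 90.00° ✓; |DV| = 4.200 ✓; bearing(D→C) − bearing(D→V) = 98.00° ✓; |DC| = 4.200 ✓; ∠(DC, CN) = 90.00° ✓; |CN| = 41.80 ✗.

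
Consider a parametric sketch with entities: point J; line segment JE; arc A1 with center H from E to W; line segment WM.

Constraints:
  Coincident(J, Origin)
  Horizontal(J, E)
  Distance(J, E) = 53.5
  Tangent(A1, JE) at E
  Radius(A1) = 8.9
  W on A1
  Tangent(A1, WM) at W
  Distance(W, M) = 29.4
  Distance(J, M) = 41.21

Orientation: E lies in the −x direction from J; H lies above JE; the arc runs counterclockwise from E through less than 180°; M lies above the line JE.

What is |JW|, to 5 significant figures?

46.260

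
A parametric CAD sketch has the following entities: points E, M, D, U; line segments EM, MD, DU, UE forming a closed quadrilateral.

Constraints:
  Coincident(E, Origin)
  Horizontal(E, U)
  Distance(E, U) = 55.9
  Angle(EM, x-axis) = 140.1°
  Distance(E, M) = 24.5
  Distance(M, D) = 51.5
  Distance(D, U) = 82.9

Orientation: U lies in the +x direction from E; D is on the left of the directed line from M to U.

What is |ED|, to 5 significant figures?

62.911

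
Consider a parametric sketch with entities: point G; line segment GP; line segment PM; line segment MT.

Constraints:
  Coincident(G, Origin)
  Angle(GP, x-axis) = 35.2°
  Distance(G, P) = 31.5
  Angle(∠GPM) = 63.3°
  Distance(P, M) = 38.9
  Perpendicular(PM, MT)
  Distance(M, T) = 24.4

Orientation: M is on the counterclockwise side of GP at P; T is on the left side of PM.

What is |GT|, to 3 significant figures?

25.0

G is at the origin; GP runs at 35.2° with length 31.5, so P = 31.5·(cos 35.2°, sin 35.2°) = (25.7, 18.2). ∠GPM = 63.3°, so PM runs at 35.2° + (180° − 63.3°) = 152° from the x-axis; with |PM| = 38.9, M = P + 38.9·(cos 152°, sin 152°) = (-8.57, 36.5). The perpendicularity gives MT at right angles to PM; with |MT| = 24.4 on the left of PM, T = M + 24.4·(-0.471, -0.882) = (-20.1, 15.0). Then |GT| = |T − G| = 25.0.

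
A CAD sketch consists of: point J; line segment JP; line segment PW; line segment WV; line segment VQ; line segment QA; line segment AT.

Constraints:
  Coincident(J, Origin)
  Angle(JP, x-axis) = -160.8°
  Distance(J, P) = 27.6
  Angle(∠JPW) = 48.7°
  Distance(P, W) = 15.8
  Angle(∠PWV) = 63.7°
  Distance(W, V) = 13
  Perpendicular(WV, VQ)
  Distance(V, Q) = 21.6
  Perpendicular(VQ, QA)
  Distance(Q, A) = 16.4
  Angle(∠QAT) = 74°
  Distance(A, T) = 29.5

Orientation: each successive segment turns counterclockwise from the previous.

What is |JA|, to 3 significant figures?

39.0

WV is perpendicular to VQ, so VQ runs at 177°; with |VQ| = 21.6, Q = (-33.2, -2.67). The perpendicularity gives QA at right angles to VQ, so QA runs at -93.2°; with |QA| = 16.4, A = (-34.1, -19.0). Then |JA| = |A − J| = 39.0.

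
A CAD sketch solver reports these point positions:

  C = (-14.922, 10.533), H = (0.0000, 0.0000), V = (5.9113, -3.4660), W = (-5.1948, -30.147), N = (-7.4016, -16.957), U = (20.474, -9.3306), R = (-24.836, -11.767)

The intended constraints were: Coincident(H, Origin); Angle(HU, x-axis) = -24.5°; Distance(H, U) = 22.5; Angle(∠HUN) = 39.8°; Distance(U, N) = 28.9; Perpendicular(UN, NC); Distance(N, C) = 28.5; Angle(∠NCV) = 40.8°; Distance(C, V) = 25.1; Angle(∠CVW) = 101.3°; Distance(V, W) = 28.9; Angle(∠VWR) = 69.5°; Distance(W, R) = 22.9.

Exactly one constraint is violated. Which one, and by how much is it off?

Distance(W, R) = 22.9 — off by 4.00.

H = (0.00, 0.00) ✓; HU at -24.50° ✓; |HU| = 22.50 ✓; ∠HUN = 39.80° ✓; |UN| = 28.90 ✓; ∠(UN, NC) = 90.00° ✓; |NC| = 28.50 ✓; ∠NCV = 40.80° ✓; |CV| = 25.10 ✓; ∠CVW = 101.3° ✓; |VW| = 28.90 ✓; ∠VWR = 69.50° ✓; |WR| = 26.90 ✗.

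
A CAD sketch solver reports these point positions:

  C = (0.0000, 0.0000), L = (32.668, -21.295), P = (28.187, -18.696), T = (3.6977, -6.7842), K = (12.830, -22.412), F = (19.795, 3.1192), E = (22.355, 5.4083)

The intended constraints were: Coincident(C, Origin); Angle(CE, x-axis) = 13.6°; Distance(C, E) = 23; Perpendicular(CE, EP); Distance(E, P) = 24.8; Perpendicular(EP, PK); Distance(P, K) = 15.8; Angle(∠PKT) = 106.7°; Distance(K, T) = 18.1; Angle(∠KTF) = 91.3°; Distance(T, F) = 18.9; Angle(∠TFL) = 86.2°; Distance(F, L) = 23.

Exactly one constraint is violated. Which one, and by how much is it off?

Distance(F, L) = 23 — off by 4.60.

C = (0.00, 0.00) ✓; CE at 13.60° ✓; |CE| = 23.00 ✓; ∠(CE, EP) = 90.00° ✓; |EP| = 24.80 ✓; ∠(EP, PK) = 90.00° ✓; |PK| = 15.80 ✓; ∠PKT = 106.7° ✓; |KT| = 18.10 ✓; ∠KTF = 91.30° ✓; |TF| = 18.90 ✓; ∠TFL = 86.20° ✓; |FL| = 27.60 ✗.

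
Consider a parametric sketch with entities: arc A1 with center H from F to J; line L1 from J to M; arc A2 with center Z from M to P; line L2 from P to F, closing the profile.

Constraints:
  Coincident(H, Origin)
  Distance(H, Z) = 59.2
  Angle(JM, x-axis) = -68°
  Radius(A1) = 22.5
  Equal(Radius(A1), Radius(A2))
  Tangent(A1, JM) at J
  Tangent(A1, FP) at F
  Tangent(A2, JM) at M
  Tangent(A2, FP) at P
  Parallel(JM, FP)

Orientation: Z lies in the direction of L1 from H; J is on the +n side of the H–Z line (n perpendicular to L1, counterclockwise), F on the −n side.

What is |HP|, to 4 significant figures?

63.33

The slot axis is L1's direction at -68.0°, so u = (cos -68.0°, sin -68.0°) = (0.3746, -0.9272) and n = (−sin -68.0°, cos -68.0°) = (0.9272, 0.3746). H is at the origin and Z lies 59.2 along u from H, so Z = 59.2·u = (22.18, -54.89). Tangency of A1 to both parallel lines with radius 22.5 puts J and F at H ± 22.5·n: J = (20.86, 8.429), F = (-20.86, -8.429). Equal radii place M and P the same way about Z: M = Z + 22.5·n = (43.04, -46.46), P = Z − 22.5·n = (1.315, -63.32). Then |HP| = |P − H| = 63.33.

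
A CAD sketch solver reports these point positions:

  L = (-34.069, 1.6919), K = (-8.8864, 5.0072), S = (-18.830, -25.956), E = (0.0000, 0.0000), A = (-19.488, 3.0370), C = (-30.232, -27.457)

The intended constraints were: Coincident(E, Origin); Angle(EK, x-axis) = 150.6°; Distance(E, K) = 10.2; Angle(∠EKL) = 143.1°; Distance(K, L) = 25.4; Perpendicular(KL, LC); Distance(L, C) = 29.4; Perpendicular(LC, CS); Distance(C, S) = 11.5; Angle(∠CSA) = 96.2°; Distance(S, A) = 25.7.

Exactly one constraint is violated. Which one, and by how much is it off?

Distance(S, A) = 25.7 — off by 3.30.

E = (0.00, 0.00) ✓; EK at 150.6° ✓; |EK| = 10.20 ✓; ∠EKL = 143.1° ✓; |KL| = 25.40 ✓; ∠(KL, LC) = 90.00° ✓; |LC| = 29.40 ✓; ∠(LC, CS) = 90.00° ✓; |CS| = 11.50 ✓; ∠CSA = 96.20° ✓; |SA| = 29.00 ✗.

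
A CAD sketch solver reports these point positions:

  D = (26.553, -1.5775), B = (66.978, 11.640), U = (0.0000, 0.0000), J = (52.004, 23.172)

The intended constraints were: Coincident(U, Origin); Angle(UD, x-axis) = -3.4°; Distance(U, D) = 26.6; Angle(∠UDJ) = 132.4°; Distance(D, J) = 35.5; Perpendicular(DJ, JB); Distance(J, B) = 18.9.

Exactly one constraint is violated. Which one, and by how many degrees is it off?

Perpendicular(DJ, JB) — off by 8.20°.

U = (0.00, 0.00) ✓; UD at -3.400° ✓; |UD| = 26.60 ✓; ∠UDJ = 132.4° ✓; |DJ| = 35.50 ✓; ∠(DJ, JB) = 81.80° ✗; |JB| = 18.90 ✓.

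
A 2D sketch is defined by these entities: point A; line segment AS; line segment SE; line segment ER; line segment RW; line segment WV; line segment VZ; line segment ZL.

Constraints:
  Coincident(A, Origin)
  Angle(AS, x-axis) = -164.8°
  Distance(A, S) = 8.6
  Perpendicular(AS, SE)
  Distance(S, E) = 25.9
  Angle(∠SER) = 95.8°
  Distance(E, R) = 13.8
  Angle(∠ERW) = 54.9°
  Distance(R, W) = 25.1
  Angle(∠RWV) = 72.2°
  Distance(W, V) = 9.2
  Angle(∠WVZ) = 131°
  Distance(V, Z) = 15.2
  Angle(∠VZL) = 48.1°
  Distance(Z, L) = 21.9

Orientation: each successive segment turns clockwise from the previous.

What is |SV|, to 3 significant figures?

13.1

A is at the origin; AS runs at -164.8° with length 8.6, so S = (-8.30, -2.25). The perpendicularity gives SE at right angles to AS, so SE runs at 105°; with |SE| = 25.9, E = (-15.1, 22.7). ∠SER = 95.8° gives ER at 21.0° from the x-axis; with |ER| = 13.8, R = (-2.21, 27.7). ∠ERW = 54.9° gives RW at -104° from the x-axis; with |RW| = 25.1, W = (-8.32, 3.34). ∠RWV = 72.2° gives WV at 148° from the x-axis; with |WV| = 9.2, V = (-16.1, 8.20). Then |SV| = |V − S| = 13.1.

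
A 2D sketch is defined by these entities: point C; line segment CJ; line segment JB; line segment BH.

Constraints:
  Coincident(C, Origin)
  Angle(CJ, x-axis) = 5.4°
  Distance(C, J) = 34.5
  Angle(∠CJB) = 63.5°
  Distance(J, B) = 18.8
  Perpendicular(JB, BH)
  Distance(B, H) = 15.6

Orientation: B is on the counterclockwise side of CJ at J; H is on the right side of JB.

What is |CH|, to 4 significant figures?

46.60

C is at the origin; CJ runs at 5.4° with length 34.5, so J = 34.5·(cos 5.4°, sin 5.4°) = (34.35, 3.247). ∠CJB = 63.5°, so JB runs at 5.4° + (180° − 63.5°) = 121.9° from the x-axis; with |JB| = 18.8, B = J + 18.8·(cos 121.9°, sin 121.9°) = (24.41, 19.21). JB ⟂ BH; with |BH| = 15.6 on the right of JB, H = B + 15.6·(0.8490, 0.5284) = (37.66, 27.45). Then |CH| = |H − C| = 46.60.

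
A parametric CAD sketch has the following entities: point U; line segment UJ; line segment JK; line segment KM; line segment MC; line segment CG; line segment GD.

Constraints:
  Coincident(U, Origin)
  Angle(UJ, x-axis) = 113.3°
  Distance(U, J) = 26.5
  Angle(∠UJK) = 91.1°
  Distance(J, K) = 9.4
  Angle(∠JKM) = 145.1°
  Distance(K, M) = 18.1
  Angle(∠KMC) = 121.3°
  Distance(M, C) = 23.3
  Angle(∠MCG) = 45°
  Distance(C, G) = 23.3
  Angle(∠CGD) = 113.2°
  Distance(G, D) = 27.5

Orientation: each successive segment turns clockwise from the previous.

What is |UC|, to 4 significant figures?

24.35

U is at the origin; UJ runs at 113.3° with length 26.5, so J = (-10.48, 24.34). ∠UJK = 91.1° gives JK at 24.40° from the x-axis; with |JK| = 9.4, K = (-1.922, 28.22). ∠JKM = 145.1° gives KM at -10.50° from the x-axis; with |KM| = 18.1, M = (15.88, 24.92). ∠KMC = 121.3° gives MC at -69.20° from the x-axis; with |MC| = 23.3, C = (24.15, 3.142). Then |UC| = |C − U| = 24.35.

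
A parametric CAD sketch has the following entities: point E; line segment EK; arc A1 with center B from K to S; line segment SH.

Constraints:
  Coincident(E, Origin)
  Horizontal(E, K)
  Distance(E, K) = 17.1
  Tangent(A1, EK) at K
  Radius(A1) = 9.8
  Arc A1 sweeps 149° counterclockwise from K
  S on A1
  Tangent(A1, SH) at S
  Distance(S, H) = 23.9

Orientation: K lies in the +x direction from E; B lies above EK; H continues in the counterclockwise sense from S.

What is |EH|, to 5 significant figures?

30.555

E is at the origin; EK is horizontal with |EK| = 17.1 and K on the +x side, so K = (17.100, 0.0000). The tangent condition forces BK to be normal to EK, so B = K + (0, 9.8) = (17.100, 9.8000). On A1, K sits at bearing -90° from B; a 149° counterclockwise sweep puts S at bearing 59°, so S = B + 9.8·(cos 59°, sin 59°) = (22.147, 18.200). Tangency of A1 to SH means the radius BS is perpendicular to SH, so SH runs along (−sin 59°, cos 59°); with |SH| = 23.9, H = (1.6611, 30.510). Then |EH| = |H − E| = 30.555.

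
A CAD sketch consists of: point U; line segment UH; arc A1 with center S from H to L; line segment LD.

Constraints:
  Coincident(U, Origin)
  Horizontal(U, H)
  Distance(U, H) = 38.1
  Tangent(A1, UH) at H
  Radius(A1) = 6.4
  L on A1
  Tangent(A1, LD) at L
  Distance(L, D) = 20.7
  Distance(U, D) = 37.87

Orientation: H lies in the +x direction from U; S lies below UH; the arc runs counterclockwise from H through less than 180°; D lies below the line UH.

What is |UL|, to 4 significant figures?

32.24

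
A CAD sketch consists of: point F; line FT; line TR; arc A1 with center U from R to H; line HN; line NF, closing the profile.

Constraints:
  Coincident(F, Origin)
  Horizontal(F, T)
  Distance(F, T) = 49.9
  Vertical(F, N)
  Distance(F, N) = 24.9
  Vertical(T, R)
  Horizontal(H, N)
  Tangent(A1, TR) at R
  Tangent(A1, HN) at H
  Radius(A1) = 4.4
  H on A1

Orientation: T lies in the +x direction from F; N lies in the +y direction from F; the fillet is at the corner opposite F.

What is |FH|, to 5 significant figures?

51.868

The virtual corner opposite F is at (49.900, 24.900). The tangent condition forces UR to be normal to TR and tangency of A1 to HN means the radius UH is perpendicular to HN, with radius 4.4, so the center U sits 4.4 in from both sides at U = (45.500, 20.500). That places the tangent points at R = (49.900, 20.500) on TR and H = (45.500, 24.900) on HN. Then |FH| = |H − F| = 51.868.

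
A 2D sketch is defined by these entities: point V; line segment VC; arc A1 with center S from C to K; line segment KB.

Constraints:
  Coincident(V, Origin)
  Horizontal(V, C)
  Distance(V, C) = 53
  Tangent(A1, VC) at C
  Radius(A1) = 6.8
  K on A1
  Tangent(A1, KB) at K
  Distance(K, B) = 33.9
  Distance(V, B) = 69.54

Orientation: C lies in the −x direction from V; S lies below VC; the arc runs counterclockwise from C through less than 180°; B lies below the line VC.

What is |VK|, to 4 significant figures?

60.23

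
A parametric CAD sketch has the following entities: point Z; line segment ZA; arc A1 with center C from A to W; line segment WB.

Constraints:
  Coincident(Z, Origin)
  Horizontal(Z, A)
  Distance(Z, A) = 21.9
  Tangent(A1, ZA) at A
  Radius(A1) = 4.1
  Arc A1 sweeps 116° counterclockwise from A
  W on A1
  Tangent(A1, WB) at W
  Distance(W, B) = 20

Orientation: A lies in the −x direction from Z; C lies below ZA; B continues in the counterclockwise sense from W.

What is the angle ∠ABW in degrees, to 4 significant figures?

13.98°

Z is at the origin; ZA is horizontal with |ZA| = 21.9 and A on the −x side, so A = (-21.90, 0.000). The tangent condition forces CA to be normal to ZA, so C = A + (0, -4.1) = (-21.90, -4.100). On A1, A sits at bearing 90° from C; a 116° counterclockwise sweep puts W at bearing 206°, so W = C + 4.1·(cos 206°, sin 206°) = (-25.59, -5.897). The tangent condition forces CW to be normal to WB, so WB runs along (−sin 206°, cos 206°); with |WB| = 20.0, B = (-16.82, -23.87). Then cos ∠ABW = BA·BW / (|BA||BW|), giving 13.98°.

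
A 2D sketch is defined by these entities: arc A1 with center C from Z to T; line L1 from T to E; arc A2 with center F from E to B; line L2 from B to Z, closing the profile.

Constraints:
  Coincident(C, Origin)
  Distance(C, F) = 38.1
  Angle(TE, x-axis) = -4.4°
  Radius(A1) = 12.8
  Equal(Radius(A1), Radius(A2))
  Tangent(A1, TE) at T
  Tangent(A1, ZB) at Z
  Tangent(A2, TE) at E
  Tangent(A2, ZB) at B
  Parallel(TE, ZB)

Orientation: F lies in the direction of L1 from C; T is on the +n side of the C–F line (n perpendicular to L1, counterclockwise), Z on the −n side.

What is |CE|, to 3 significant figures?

40.2

The slot axis is L1's direction at -4.4°, so u = (cos -4.4°, sin -4.4°) = (0.997, -0.0767) and n = (−sin -4.4°, cos -4.4°) = (0.0767, 0.997). C is at the origin and F lies 38.1 along u from C, so F = 38.1·u = (38.0, -2.92). Tangency of A1 to both parallel lines with radius 12.8 puts T and Z at C ± 12.8·n: T = (0.982, 12.8), Z = (-0.982, -12.8). Equal radii place E and B the same way about F: E = F + 12.8·n = (39.0, 9.84), B = F − 12.8·n = (37.0, -15.7). Then |CE| = |E − C| = 40.2.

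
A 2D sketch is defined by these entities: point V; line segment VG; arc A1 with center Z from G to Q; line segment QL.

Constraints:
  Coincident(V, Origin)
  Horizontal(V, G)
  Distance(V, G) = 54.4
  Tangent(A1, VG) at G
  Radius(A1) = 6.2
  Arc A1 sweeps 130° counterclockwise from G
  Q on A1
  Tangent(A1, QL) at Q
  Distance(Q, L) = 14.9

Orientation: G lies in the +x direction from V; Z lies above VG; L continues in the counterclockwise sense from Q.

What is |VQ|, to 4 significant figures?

60.02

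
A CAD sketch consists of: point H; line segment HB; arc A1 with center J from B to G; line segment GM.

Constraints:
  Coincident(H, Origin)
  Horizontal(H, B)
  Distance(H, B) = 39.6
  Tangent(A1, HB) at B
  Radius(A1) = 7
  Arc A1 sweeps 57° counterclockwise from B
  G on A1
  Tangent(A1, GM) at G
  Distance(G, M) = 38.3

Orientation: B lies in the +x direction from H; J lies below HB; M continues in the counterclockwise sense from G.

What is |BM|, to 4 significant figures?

44.29

H is at the origin; H and B share the same y with |HB| = 39.6 and B on the +x side, so B = (39.60, 0.000). A1 meets HB tangentially, so JB is at right angles to HB, so J = B + (0, -7) = (39.60, -7.000). On A1, B sits at bearing 90° from J; a 57° counterclockwise sweep puts G at bearing 147°, so G = J + 7.0·(cos 147°, sin 147°) = (33.73, -3.188). Since A1 is tangent to GM there, JG ⟂ GM, so GM runs along (−sin 147°, cos 147°); with |GM| = 38.3, M = (12.87, -35.31). Then |BM| = |M − B| = 44.29.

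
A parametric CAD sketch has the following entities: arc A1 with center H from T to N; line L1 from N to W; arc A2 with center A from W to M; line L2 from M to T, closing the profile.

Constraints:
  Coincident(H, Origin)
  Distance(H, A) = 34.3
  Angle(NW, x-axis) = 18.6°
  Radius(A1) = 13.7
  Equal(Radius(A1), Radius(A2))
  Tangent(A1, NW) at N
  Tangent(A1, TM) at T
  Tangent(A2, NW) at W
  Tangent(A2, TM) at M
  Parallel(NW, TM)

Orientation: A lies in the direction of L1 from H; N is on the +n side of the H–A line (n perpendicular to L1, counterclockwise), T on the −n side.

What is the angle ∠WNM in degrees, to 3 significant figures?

38.6°

The slot axis is L1's direction at 18.6°, so u = (cos 18.6°, sin 18.6°) = (0.948, 0.319) and n = (−sin 18.6°, cos 18.6°) = (-0.319, 0.948). H is at the origin and A lies 34.3 along u from H, so A = 34.3·u = (32.5, 10.9). Tangency of A1 to both parallel lines with radius 13.7 puts N and T at H ± 13.7·n: N = (-4.37, 13.0), T = (4.37, -13.0). Equal radii place W and M the same way about A: W = A + 13.7·n = (28.1, 23.9), M = A − 13.7·n = (36.9, -2.04). Then cos ∠WNM = NW·NM / (|NW||NM|), giving 38.6°.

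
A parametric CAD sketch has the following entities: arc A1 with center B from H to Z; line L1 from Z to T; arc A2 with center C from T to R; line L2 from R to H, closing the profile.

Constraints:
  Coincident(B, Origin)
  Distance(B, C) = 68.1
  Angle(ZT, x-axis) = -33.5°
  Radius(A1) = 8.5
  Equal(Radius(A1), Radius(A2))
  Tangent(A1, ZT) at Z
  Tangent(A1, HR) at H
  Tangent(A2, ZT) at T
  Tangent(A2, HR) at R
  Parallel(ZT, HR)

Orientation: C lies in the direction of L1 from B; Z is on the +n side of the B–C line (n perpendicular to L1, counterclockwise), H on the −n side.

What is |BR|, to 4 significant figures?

68.63

The slot axis is L1's direction at -33.5°, so u = (cos -33.5°, sin -33.5°) = (0.8339, -0.5519) and n = (−sin -33.5°, cos -33.5°) = (0.5519, 0.8339). B is at the origin and C lies 68.1 along u from B, so C = 68.1·u = (56.79, -37.59). Tangency of A1 to both parallel lines with radius 8.5 puts Z and H at B ± 8.5·n: Z = (4.691, 7.088), H = (-4.691, -7.088). Equal radii place T and R the same way about C: T = C + 8.5·n = (61.48, -30.50), R = C − 8.5·n = (52.10, -44.67). Then |BR| = |R − B| = 68.63.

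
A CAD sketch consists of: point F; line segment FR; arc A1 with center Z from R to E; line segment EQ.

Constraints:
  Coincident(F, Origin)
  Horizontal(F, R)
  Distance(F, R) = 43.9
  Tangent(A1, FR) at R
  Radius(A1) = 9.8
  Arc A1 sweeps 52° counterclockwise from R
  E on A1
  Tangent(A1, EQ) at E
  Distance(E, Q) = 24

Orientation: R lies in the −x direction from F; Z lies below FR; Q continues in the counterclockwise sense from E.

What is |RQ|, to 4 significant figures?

31.95

F is at the origin; FR is horizontal with |FR| = 43.9 and R on the −x side, so R = (-43.90, 0.000). Since A1 is tangent to FR there, ZR ⟂ FR, so Z = R + (0, -9.8) = (-43.90, -9.800). On A1, R sits at bearing 90° from Z; a 52° counterclockwise sweep puts E at bearing 142°, so E = Z + 9.8·(cos 142°, sin 142°) = (-51.62, -3.767). A1 meets EQ tangentially, so ZE is at right angles to EQ, so EQ runs along (−sin 142°, cos 142°); with |EQ| = 24.0, Q = (-66.40, -22.68). Then |RQ| = |Q − R| = 31.95.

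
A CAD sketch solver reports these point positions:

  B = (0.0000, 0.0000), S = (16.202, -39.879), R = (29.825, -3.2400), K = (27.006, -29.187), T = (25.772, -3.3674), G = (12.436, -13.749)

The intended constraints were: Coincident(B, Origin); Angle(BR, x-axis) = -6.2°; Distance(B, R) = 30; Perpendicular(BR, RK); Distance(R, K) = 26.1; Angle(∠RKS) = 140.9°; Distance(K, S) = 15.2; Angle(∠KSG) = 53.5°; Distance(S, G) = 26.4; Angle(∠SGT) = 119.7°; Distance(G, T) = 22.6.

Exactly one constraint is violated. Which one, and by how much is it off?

Distance(G, T) = 22.6 — off by 5.70.

B = (0.00, 0.00) ✓; BR at -6.200° ✓; |BR| = 30.00 ✓; ∠(BR, RK) = 90.00° ✓; |RK| = 26.10 ✓; ∠RKS = 140.9° ✓; |KS| = 15.20 ✓; ∠KSG = 53.50° ✓; |SG| = 26.40 ✓; ∠SGT = 119.7° ✓; |GT| = 16.90 ✗.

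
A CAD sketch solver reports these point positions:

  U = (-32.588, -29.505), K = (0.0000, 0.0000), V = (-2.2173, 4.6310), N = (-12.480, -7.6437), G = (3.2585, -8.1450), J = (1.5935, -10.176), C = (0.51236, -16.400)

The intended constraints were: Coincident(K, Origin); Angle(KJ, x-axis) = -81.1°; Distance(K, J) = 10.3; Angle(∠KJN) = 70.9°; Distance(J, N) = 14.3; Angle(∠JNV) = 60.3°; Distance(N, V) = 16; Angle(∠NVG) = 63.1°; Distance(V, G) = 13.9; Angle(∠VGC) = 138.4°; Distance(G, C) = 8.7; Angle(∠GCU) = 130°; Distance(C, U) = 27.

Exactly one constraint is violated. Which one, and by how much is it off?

Distance(C, U) = 27 — off by 8.60.

K = (0.00, 0.00) ✓; KJ at -81.10° ✓; |KJ| = 10.30 ✓; ∠KJN = 70.90° ✓; |JN| = 14.30 ✓; ∠JNV = 60.30° ✓; |NV| = 16.00 ✓; ∠NVG = 63.10° ✓; |VG| = 13.90 ✓; ∠VGC = 138.4° ✓; |GC| = 8.700 ✓; ∠GCU = 130.0° ✓; |CU| = 35.60 ✗.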